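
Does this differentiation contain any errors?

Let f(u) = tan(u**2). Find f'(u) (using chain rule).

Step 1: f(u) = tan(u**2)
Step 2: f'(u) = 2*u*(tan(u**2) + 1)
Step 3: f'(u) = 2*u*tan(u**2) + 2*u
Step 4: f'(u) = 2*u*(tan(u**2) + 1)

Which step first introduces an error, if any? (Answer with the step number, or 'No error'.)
Step 2

Step 2 is incorrect due to a wrong exponent.
The step shows: 2*u*(tan(u**2) + 1)
The correct value should be: 2*u*(tan(u**2)**2 + 1)

Explanation: The exponent 2 on tan(u**2) was incorrectly written as 1: the term 2*u*(tan(u**2)**2 + 1) was incorrectly written as 2*u*(tan(u**2) + 1)
The later steps are derived from this incorrect expression, so the error originates in Step 2.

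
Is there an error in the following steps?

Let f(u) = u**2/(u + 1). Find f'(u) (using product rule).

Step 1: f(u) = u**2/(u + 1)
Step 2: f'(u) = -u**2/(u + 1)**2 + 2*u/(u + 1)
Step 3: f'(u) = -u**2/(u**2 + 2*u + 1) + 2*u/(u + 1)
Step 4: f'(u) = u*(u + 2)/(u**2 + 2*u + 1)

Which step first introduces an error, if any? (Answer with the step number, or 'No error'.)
No error

All steps in this derivation are correct.
The final answer f'(u) = u*(u + 2)/(u**2 + 2*u + 1) is valid.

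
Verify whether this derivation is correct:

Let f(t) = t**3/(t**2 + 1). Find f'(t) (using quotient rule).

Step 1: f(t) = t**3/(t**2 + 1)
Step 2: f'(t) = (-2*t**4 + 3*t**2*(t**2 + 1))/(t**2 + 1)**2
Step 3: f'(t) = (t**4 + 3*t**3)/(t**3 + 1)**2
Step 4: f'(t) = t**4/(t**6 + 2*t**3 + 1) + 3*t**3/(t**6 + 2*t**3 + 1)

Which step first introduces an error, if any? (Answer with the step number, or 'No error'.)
Step 3

Step 3 is incorrect due to a wrong exponent.
The step shows: (t**4 + 3*t**3)/(t**3 + 1)**2
The correct value should be: (t**4 + 3*t**2)/(t**2 + 1)**2

Explanation: The exponent 2 on t was incorrectly written as 3: the term (t**4 + 3*t**2)/(t**2 + 1)**2 was incorrectly written as (t**4 + 3*t**3)/(t**3 + 1)**2
The later steps are derived from this incorrect expression, so the error originates in Step 3.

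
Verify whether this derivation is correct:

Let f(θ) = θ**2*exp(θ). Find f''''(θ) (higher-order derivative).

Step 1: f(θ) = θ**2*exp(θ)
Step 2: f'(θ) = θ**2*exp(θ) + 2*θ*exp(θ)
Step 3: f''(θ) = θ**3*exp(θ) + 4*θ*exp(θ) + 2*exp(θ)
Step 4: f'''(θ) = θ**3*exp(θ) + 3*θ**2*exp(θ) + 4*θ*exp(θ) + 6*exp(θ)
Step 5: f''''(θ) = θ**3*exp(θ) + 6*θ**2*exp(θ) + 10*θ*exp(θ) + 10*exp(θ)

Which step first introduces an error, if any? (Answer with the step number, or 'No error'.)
Step 3

Step 3 is incorrect due to a wrong exponent.
The step shows: θ**3*exp(θ) + 4*θ*exp(θ) + 2*exp(θ)
The correct value should be: θ**2*exp(θ) + 4*θ*exp(θ) + 2*exp(θ)

Explanation: The exponent 2 on θ was incorrectly written as 3: the term θ**2*exp(θ) was incorrectly written as θ**3*exp(θ)
The later steps are derived from this incorrect expression, so the error originates in Step 3.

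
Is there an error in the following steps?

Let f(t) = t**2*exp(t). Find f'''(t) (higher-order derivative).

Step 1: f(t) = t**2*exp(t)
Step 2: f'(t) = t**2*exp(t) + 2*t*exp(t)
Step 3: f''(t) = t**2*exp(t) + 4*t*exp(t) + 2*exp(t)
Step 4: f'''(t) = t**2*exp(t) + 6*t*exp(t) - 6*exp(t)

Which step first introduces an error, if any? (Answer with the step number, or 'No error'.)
Step 4

Step 4 is incorrect due to a sign flip.
The step shows: t**2*exp(t) + 6*t*exp(t) - 6*exp(t)
The correct value should be: t**2*exp(t) + 6*t*exp(t) + 6*exp(t)

Explanation: The sign of one term was flipped: the term 6*exp(t) was incorrectly written as -6*exp(t)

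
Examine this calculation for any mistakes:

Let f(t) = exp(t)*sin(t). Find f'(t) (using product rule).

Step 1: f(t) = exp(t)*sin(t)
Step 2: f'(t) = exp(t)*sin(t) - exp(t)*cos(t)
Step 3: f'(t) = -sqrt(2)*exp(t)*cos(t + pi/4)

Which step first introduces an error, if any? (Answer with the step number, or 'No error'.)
Step 2

Step 2 is incorrect due to a sign flip.
The step shows: exp(t)*sin(t) - exp(t)*cos(t)
The correct value should be: exp(t)*sin(t) + exp(t)*cos(t)

Explanation: The sign of one term was flipped: the term exp(t)*cos(t) was incorrectly written as -exp(t)*cos(t)
The later steps are derived from this incorrect expression, so the error originates in Step 2.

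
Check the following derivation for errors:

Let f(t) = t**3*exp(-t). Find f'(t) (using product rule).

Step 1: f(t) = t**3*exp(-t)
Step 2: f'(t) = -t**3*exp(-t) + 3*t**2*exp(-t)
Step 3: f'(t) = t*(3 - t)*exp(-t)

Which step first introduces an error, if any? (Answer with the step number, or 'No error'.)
Step 3

Step 3 is incorrect due to a wrong exponent.
The step shows: t*(3 - t)*exp(-t)
The correct value should be: t**2*(3 - t)*exp(-t)

Explanation: The exponent 2 on t was incorrectly written as 1: the term t**2*(3 - t)*exp(-t) was incorrectly written as t*(3 - t)*exp(-t)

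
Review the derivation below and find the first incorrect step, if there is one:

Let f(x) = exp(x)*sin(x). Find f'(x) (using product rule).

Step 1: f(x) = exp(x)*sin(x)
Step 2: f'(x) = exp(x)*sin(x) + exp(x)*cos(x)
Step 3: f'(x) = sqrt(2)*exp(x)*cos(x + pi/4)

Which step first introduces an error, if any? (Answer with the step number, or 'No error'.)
Step 3

Step 3 is incorrect due to a wrong trig function.
The step shows: sqrt(2)*exp(x)*cos(x + pi/4)
The correct value should be: sqrt(2)*exp(x)*sin(x + pi/4)

Explanation: sin(x + pi/4) was incorrectly written as cos(x + pi/4): the term sqrt(2)*exp(x)*sin(x + pi/4) was incorrectly written as sqrt(2)*exp(x)*cos(x + pi/4)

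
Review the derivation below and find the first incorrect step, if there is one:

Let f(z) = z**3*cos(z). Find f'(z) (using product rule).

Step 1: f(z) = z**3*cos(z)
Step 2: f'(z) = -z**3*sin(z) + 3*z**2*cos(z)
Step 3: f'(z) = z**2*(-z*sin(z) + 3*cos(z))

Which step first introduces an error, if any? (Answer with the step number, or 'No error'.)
No error

All steps in this derivation are correct.
The final answer f'(z) = z**2*(-z*sin(z) + 3*cos(z)) is valid.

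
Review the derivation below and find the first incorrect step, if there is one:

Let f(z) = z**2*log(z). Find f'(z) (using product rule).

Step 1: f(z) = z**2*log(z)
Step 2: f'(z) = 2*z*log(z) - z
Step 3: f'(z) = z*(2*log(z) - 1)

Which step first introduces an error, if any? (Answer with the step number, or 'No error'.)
Step 2

Step 2 is incorrect due to a sign flip.
The step shows: 2*z*log(z) - z
The correct value should be: 2*z*log(z) + z

Explanation: The sign of one term was flipped: the term z was incorrectly written as -z
The later steps are derived from this incorrect expression, so the error originates in Step 2.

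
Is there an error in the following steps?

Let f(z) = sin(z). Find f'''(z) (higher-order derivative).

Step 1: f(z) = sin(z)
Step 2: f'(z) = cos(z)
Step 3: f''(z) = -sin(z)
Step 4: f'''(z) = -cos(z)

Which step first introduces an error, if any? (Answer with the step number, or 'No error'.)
No error

All steps in this derivation are correct.
The final answer f'''(z) = -cos(z) is valid.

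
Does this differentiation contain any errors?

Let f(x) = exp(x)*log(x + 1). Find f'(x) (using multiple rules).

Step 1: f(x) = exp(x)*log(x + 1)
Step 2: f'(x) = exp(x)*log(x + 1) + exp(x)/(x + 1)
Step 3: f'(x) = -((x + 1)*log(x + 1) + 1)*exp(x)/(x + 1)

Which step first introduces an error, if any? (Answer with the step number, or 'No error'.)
Step 3

Step 3 is incorrect due to a sign flip.
The step shows: -((x + 1)*log(x + 1) + 1)*exp(x)/(x + 1)
The correct value should be: ((x + 1)*log(x + 1) + 1)*exp(x)/(x + 1)

Explanation: The sign of the whole expression was flipped: the term ((x + 1)*log(x + 1) + 1)*exp(x)/(x + 1) was incorrectly written as -((x + 1)*log(x + 1) + 1)*exp(x)/(x + 1)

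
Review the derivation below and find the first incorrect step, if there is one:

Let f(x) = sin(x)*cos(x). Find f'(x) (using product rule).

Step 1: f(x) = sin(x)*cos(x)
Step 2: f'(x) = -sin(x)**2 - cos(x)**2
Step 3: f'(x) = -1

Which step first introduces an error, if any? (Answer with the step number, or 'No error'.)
Step 2

Step 2 is incorrect due to a sign flip.
The step shows: -sin(x)**2 - cos(x)**2
The correct value should be: -sin(x)**2 + cos(x)**2

Explanation: The sign of one term was flipped: the term cos(x)**2 was incorrectly written as -cos(x)**2
The later steps are derived from this incorrect expression, so the error originates in Step 2.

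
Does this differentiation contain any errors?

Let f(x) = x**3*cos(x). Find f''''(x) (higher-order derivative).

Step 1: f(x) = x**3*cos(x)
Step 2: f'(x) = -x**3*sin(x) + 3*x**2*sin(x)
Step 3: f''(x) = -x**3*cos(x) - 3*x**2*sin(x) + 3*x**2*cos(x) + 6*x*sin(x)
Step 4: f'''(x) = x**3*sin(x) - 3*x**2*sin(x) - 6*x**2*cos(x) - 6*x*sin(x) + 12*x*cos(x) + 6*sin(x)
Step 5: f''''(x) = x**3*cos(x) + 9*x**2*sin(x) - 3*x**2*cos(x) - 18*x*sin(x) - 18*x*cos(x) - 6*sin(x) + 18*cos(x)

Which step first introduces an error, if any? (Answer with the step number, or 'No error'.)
Step 2

Step 2 is incorrect due to a wrong trig function.
The step shows: -x**3*sin(x) + 3*x**2*sin(x)
The correct value should be: -x**3*sin(x) + 3*x**2*cos(x)

Explanation: cos(x) was incorrectly written as sin(x): the term 3*x**2*cos(x) was incorrectly written as 3*x**2*sin(x)
The later steps are derived from this incorrect expression, so the error originates in Step 2.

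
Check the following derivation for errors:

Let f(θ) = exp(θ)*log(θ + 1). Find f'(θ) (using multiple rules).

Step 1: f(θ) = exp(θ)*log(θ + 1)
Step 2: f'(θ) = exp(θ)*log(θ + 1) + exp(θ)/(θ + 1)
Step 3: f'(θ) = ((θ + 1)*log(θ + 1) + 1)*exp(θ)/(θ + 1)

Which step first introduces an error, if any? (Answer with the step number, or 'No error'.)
No error

All steps in this derivation are correct.
The final answer f'(θ) = ((θ + 1)*log(θ + 1) + 1)*exp(θ)/(θ + 1) is valid.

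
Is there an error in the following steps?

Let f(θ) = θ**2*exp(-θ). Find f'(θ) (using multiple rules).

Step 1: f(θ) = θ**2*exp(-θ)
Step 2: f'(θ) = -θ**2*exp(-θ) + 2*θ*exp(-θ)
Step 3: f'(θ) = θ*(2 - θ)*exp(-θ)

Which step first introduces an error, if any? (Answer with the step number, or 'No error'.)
No error

All steps in this derivation are correct.
The final answer f'(θ) = θ*(2 - θ)*exp(-θ) is valid.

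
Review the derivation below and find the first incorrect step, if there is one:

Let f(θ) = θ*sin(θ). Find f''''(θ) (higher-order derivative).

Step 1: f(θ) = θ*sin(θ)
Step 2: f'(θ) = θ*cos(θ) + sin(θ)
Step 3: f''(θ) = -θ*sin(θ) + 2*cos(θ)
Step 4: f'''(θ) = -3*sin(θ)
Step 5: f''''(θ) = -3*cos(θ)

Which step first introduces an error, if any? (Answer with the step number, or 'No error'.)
Step 4

Step 4 is incorrect due to a dropped term.
The step shows: -3*sin(θ)
The correct value should be: -θ*cos(θ) - 3*sin(θ)

Explanation: A term was dropped: the term -θ*cos(θ) was incorrectly omitted
The later steps are derived from this incorrect expression, so the error originates in Step 4.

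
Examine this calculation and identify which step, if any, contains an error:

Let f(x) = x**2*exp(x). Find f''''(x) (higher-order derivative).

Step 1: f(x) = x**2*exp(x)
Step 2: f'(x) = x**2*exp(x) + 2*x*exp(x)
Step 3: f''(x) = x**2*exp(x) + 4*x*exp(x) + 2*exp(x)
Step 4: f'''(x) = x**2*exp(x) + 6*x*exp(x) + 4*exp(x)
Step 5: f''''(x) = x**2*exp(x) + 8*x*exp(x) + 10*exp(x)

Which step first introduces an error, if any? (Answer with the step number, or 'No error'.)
Step 4

Step 4 is incorrect due to a wrong coefficient.
The step shows: x**2*exp(x) + 6*x*exp(x) + 4*exp(x)
The correct value should be: x**2*exp(x) + 6*x*exp(x) + 6*exp(x)

Explanation: The coefficient 6 was incorrectly written as 4: the term 6*exp(x) was incorrectly written as 4*exp(x)
The later steps are derived from this incorrect expression, so the error originates in Step 4.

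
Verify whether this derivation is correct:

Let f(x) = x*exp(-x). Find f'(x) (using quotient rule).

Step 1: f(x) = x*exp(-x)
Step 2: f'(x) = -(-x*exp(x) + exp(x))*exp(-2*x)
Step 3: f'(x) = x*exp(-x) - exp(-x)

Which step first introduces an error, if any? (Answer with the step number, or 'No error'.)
Step 2

Step 2 is incorrect due to a sign flip.
The step shows: -(-x*exp(x) + exp(x))*exp(-2*x)
The correct value should be: (-x*exp(x) + exp(x))*exp(-2*x)

Explanation: The sign of the whole expression was flipped: the term (-x*exp(x) + exp(x))*exp(-2*x) was incorrectly written as -(-x*exp(x) + exp(x))*exp(-2*x)
The later steps are derived from this incorrect expression, so the error originates in Step 2.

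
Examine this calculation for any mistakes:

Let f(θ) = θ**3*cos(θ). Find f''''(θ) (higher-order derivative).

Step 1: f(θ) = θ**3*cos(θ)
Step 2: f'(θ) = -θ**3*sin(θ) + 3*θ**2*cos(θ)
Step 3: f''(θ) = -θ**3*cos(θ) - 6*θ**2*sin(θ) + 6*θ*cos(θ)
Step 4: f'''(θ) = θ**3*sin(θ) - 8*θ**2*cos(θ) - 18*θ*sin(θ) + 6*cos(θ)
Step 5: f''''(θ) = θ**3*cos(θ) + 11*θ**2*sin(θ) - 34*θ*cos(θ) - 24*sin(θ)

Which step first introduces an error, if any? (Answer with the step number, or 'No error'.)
Step 4

Step 4 is incorrect due to a wrong coefficient.
The step shows: θ**3*sin(θ) - 8*θ**2*cos(θ) - 18*θ*sin(θ) + 6*cos(θ)
The correct value should be: θ**3*sin(θ) - 9*θ**2*cos(θ) - 18*θ*sin(θ) + 6*cos(θ)

Explanation: The coefficient -9 was incorrectly written as -8: the term -9*θ**2*cos(θ) was incorrectly written as -8*θ**2*cos(θ)
The later steps are derived from this incorrect expression, so the error originates in Step 4.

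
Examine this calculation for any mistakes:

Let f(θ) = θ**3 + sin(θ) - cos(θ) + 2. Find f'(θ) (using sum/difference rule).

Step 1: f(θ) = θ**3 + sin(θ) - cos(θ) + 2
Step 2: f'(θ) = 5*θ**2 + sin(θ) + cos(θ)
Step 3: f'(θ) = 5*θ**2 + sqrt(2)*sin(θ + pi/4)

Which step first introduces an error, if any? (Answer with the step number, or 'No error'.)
Step 2

Step 2 is incorrect due to a wrong coefficient.
The step shows: 5*θ**2 + sin(θ) + cos(θ)
The correct value should be: 3*θ**2 + sin(θ) + cos(θ)

Explanation: The coefficient 3 was incorrectly written as 5: the term 3*θ**2 was incorrectly written as 5*θ**2
The later steps are derived from this incorrect expression, so the error originates in Step 2.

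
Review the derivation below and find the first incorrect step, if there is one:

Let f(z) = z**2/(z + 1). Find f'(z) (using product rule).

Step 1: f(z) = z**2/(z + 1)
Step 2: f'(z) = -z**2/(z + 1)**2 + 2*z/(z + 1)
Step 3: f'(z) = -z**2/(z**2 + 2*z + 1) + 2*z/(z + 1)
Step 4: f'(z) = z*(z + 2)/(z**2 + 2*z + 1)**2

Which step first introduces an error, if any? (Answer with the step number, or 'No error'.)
Step 4

Step 4 is incorrect due to a wrong exponent.
The step shows: z*(z + 2)/(z**2 + 2*z + 1)**2
The correct value should be: z*(z + 2)/(z**2 + 2*z + 1)

Explanation: The exponent -1 on z**2 + 2*z + 1 was incorrectly written as -2: the term z*(z + 2)/(z**2 + 2*z + 1) was incorrectly written as z*(z + 2)/(z**2 + 2*z + 1)**2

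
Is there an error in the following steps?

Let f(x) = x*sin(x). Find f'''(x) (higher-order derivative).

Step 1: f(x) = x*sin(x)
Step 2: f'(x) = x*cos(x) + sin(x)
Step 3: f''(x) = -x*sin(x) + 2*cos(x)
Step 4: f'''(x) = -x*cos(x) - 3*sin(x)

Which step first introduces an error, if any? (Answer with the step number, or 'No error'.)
No error

All steps in this derivation are correct.
The final answer f'''(x) = -x*cos(x) - 3*sin(x) is valid.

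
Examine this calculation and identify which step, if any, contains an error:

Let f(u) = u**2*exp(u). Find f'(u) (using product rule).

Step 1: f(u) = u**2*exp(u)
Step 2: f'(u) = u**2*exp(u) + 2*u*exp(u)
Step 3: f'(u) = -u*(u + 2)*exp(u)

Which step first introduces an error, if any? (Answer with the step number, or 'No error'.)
Step 3

Step 3 is incorrect due to a sign flip.
The step shows: -u*(u + 2)*exp(u)
The correct value should be: u*(u + 2)*exp(u)

Explanation: The sign of the whole expression was flipped: the term u*(u + 2)*exp(u) was incorrectly written as -u*(u + 2)*exp(u)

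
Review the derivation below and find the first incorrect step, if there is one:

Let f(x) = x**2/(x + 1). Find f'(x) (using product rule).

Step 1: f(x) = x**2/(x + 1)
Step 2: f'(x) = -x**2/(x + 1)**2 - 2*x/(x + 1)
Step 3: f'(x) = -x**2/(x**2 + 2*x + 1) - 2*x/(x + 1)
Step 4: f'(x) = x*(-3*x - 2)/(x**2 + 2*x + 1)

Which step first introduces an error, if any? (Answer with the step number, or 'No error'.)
Step 2

Step 2 is incorrect due to a sign flip.
The step shows: -x**2/(x + 1)**2 - 2*x/(x + 1)
The correct value should be: -x**2/(x + 1)**2 + 2*x/(x + 1)

Explanation: The sign of one term was flipped: the term 2*x/(x + 1) was incorrectly written as -2*x/(x + 1)
The later steps are derived from this incorrect expression, so the error originates in Step 2.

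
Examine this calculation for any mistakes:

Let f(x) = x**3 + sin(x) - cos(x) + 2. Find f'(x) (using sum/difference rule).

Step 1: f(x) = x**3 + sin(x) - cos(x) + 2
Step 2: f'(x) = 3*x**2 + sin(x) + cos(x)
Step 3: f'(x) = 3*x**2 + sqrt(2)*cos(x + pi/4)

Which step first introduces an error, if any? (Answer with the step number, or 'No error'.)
Step 3

Step 3 is incorrect due to a wrong trig function.
The step shows: 3*x**2 + sqrt(2)*cos(x + pi/4)
The correct value should be: 3*x**2 + sqrt(2)*sin(x + pi/4)

Explanation: sin(x + pi/4) was incorrectly written as cos(x + pi/4): the term sqrt(2)*sin(x + pi/4) was incorrectly written as sqrt(2)*cos(x + pi/4)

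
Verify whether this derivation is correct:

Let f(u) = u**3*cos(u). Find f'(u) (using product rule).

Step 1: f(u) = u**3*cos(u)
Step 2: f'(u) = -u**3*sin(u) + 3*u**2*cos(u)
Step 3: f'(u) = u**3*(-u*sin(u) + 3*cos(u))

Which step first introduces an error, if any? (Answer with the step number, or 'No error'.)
Step 3

Step 3 is incorrect due to a wrong exponent.
The step shows: u**3*(-u*sin(u) + 3*cos(u))
The correct value should be: u**2*(-u*sin(u) + 3*cos(u))

Explanation: The exponent 2 on u was incorrectly written as 3: the term u**2*(-u*sin(u) + 3*cos(u)) was incorrectly written as u**3*(-u*sin(u) + 3*cos(u))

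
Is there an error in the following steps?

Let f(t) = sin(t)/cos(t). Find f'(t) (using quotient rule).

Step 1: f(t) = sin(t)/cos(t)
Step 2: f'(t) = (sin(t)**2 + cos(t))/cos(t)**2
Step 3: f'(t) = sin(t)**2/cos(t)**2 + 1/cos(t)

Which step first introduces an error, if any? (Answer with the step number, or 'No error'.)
Step 2

Step 2 is incorrect due to a wrong exponent.
The step shows: (sin(t)**2 + cos(t))/cos(t)**2
The correct value should be: (sin(t)**2 + cos(t)**2)/cos(t)**2

Explanation: The exponent 2 on cos(t) was incorrectly written as 1: the term (sin(t)**2 + cos(t)**2)/cos(t)**2 was incorrectly written as (sin(t)**2 + cos(t))/cos(t)**2
The later steps are derived from this incorrect expression, so the error originates in Step 2.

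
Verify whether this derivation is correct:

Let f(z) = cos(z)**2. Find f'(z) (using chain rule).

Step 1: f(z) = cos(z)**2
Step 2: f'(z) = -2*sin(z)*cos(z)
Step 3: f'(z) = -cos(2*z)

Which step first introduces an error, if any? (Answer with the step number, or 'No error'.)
Step 3

Step 3 is incorrect due to a wrong trig function.
The step shows: -cos(2*z)
The correct value should be: -sin(2*z)

Explanation: sin(2*z) was incorrectly written as cos(2*z): the term -sin(2*z) was incorrectly written as -cos(2*z)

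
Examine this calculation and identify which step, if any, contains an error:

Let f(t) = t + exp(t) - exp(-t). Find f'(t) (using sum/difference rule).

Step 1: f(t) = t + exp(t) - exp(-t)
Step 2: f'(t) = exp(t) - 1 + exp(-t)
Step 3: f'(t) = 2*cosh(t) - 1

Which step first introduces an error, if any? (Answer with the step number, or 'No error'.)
Step 2

Step 2 is incorrect due to a sign flip.
The step shows: exp(t) - 1 + exp(-t)
The correct value should be: exp(t) + 1 + exp(-t)

Explanation: The sign of one term was flipped: the term 1 was incorrectly written as -1
The later steps are derived from this incorrect expression, so the error originates in Step 2.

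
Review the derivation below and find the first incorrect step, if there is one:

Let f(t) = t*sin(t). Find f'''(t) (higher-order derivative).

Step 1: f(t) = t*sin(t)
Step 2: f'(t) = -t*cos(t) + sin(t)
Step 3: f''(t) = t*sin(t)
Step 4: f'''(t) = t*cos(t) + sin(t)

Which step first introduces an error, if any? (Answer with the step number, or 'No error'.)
Step 2

Step 2 is incorrect due to a sign flip.
The step shows: -t*cos(t) + sin(t)
The correct value should be: t*cos(t) + sin(t)

Explanation: The sign of one term was flipped: the term t*cos(t) was incorrectly written as -t*cos(t)
The later steps are derived from this incorrect expression, so the error originates in Step 2.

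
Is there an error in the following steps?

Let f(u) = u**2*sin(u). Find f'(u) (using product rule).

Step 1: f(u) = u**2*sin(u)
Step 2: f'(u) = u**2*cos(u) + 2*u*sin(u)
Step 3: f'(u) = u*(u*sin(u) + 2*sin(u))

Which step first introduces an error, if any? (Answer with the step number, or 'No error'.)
Step 3

Step 3 is incorrect due to a wrong trig function.
The step shows: u*(u*sin(u) + 2*sin(u))
The correct value should be: u*(u*cos(u) + 2*sin(u))

Explanation: cos(u) was incorrectly written as sin(u): the term u*(u*cos(u) + 2*sin(u)) was incorrectly written as u*(u*sin(u) + 2*sin(u))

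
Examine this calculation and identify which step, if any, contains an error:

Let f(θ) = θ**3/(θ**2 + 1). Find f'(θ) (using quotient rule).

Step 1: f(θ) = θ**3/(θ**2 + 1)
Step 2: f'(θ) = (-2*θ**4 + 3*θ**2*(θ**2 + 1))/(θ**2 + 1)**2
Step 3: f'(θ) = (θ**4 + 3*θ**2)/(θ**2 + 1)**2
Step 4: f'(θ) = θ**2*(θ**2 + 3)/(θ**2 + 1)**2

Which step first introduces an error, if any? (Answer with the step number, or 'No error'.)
No error

All steps in this derivation are correct.
The final answer f'(θ) = θ**2*(θ**2 + 3)/(θ**2 + 1)**2 is valid.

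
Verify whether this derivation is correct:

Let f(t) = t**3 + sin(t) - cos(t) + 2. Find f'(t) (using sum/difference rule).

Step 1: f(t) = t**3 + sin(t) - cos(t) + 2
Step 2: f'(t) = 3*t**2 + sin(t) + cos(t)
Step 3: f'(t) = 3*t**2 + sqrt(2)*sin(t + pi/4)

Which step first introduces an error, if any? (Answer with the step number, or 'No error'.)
No error

All steps in this derivation are correct.
The final answer f'(t) = 3*t**2 + sqrt(2)*sin(t + pi/4) is valid.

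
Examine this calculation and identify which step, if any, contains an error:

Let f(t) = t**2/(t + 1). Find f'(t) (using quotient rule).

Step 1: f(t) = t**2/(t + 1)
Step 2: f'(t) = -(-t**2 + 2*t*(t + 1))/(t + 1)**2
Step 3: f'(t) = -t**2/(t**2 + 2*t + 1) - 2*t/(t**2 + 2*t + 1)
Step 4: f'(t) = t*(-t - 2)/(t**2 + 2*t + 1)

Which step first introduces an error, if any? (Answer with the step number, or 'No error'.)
Step 2

Step 2 is incorrect due to a sign flip.
The step shows: -(-t**2 + 2*t*(t + 1))/(t + 1)**2
The correct value should be: (-t**2 + 2*t*(t + 1))/(t + 1)**2

Explanation: The sign of the whole expression was flipped: the term (-t**2 + 2*t*(t + 1))/(t + 1)**2 was incorrectly written as -(-t**2 + 2*t*(t + 1))/(t + 1)**2
The later steps are derived from this incorrect expression, so the error originates in Step 2.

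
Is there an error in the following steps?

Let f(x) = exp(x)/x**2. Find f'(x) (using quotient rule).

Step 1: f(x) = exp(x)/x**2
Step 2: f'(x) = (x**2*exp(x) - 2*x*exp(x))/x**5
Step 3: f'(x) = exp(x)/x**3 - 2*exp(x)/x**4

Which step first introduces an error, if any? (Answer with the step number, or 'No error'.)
Step 2

Step 2 is incorrect due to a wrong exponent.
The step shows: (x**2*exp(x) - 2*x*exp(x))/x**5
The correct value should be: (x**2*exp(x) - 2*x*exp(x))/x**4

Explanation: The exponent -4 on x was incorrectly written as -5: the term (x**2*exp(x) - 2*x*exp(x))/x**4 was incorrectly written as (x**2*exp(x) - 2*x*exp(x))/x**5
The later steps are derived from this incorrect expression, so the error originates in Step 2.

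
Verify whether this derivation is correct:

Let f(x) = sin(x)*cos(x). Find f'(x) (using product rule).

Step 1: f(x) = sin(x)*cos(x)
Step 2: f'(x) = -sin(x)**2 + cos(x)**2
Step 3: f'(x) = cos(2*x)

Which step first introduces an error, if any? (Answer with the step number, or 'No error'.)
No error

All steps in this derivation are correct.
The final answer f'(x) = cos(2*x) is valid.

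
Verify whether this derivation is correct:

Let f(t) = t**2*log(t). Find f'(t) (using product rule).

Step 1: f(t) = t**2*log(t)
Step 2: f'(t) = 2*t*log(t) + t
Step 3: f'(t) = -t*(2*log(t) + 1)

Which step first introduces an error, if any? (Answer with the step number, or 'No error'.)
Step 3

Step 3 is incorrect due to a sign flip.
The step shows: -t*(2*log(t) + 1)
The correct value should be: t*(2*log(t) + 1)

Explanation: The sign of the whole expression was flipped: the term t*(2*log(t) + 1) was incorrectly written as -t*(2*log(t) + 1)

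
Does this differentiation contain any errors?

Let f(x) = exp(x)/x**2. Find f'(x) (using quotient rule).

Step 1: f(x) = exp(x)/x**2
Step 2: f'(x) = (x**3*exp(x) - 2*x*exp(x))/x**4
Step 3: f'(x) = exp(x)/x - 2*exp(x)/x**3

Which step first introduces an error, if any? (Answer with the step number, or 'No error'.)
Step 2

Step 2 is incorrect due to a wrong exponent.
The step shows: (x**3*exp(x) - 2*x*exp(x))/x**4
The correct value should be: (x**2*exp(x) - 2*x*exp(x))/x**4

Explanation: The exponent 2 on x was incorrectly written as 3: the term (x**2*exp(x) - 2*x*exp(x))/x**4 was incorrectly written as (x**3*exp(x) - 2*x*exp(x))/x**4
The later steps are derived from this incorrect expression, so the error originates in Step 2.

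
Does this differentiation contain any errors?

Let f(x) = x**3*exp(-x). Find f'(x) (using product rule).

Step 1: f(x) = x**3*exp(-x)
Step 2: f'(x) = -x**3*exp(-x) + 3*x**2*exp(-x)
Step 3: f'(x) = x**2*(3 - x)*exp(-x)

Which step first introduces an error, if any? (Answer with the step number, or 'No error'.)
No error

All steps in this derivation are correct.
The final answer f'(x) = x**2*(3 - x)*exp(-x) is valid.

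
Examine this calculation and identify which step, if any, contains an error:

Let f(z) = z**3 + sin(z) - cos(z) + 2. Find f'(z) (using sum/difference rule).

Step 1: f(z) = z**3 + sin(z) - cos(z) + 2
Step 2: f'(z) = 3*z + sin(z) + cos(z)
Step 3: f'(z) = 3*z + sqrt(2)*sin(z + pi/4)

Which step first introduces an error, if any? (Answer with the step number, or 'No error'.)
Step 2

Step 2 is incorrect due to a wrong exponent.
The step shows: 3*z + sin(z) + cos(z)
The correct value should be: 3*z**2 + sin(z) + cos(z)

Explanation: The exponent 2 on z was incorrectly written as 1: the term 3*z**2 was incorrectly written as 3*z
The later steps are derived from this incorrect expression, so the error originates in Step 2.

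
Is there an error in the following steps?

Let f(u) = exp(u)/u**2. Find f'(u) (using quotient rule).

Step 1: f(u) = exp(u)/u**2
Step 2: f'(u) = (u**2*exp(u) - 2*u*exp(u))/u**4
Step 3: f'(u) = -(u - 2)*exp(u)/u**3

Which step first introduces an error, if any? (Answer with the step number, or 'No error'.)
Step 3

Step 3 is incorrect due to a sign flip.
The step shows: -(u - 2)*exp(u)/u**3
The correct value should be: (u - 2)*exp(u)/u**3

Explanation: The sign of the whole expression was flipped: the term (u - 2)*exp(u)/u**3 was incorrectly written as -(u - 2)*exp(u)/u**3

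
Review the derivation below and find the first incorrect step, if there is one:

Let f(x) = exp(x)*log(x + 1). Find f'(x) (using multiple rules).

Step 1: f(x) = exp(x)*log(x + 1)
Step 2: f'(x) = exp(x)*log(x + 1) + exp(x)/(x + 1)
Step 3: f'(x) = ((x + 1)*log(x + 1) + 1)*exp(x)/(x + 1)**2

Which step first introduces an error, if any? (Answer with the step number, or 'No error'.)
Step 3

Step 3 is incorrect due to a wrong exponent.
The step shows: ((x + 1)*log(x + 1) + 1)*exp(x)/(x + 1)**2
The correct value should be: ((x + 1)*log(x + 1) + 1)*exp(x)/(x + 1)

Explanation: The exponent -1 on x + 1 was incorrectly written as -2: the term ((x + 1)*log(x + 1) + 1)*exp(x)/(x + 1) was incorrectly written as ((x + 1)*log(x + 1) + 1)*exp(x)/(x + 1)**2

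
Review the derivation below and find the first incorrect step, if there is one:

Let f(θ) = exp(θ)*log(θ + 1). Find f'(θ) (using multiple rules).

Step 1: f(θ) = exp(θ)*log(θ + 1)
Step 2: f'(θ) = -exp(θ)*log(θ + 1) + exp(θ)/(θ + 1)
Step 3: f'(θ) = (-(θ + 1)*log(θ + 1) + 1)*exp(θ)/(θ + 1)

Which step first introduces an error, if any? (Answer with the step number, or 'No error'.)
Step 2

Step 2 is incorrect due to a sign flip.
The step shows: -exp(θ)*log(θ + 1) + exp(θ)/(θ + 1)
The correct value should be: exp(θ)*log(θ + 1) + exp(θ)/(θ + 1)

Explanation: The sign of one term was flipped: the term exp(θ)*log(θ + 1) was incorrectly written as -exp(θ)*log(θ + 1)
The later steps are derived from this incorrect expression, so the error originates in Step 2.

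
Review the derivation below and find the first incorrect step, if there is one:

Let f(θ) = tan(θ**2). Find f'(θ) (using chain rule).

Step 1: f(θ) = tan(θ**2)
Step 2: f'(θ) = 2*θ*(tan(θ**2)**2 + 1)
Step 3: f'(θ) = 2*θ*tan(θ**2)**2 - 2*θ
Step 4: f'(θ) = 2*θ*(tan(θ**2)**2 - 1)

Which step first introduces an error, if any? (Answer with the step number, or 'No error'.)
Step 3

Step 3 is incorrect due to a sign flip.
The step shows: 2*θ*tan(θ**2)**2 - 2*θ
The correct value should be: 2*θ*tan(θ**2)**2 + 2*θ

Explanation: The sign of one term was flipped: the term 2*θ was incorrectly written as -2*θ
The later steps are derived from this incorrect expression, so the error originates in Step 3.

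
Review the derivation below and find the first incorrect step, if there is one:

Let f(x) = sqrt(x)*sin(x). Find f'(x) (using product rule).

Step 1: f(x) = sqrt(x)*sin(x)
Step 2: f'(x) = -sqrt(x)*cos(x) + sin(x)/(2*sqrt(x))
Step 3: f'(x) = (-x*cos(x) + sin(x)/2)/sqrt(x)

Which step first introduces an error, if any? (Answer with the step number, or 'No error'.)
Step 2

Step 2 is incorrect due to a sign flip.
The step shows: -sqrt(x)*cos(x) + sin(x)/(2*sqrt(x))
The correct value should be: sqrt(x)*cos(x) + sin(x)/(2*sqrt(x))

Explanation: The sign of one term was flipped: the term sqrt(x)*cos(x) was incorrectly written as -sqrt(x)*cos(x)
The later steps are derived from this incorrect expression, so the error originates in Step 2.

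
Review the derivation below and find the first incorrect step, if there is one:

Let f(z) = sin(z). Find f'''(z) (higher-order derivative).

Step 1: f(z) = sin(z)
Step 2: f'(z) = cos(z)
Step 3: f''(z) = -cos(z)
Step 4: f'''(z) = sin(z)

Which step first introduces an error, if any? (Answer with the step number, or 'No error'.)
Step 3

Step 3 is incorrect due to a wrong trig function.
The step shows: -cos(z)
The correct value should be: -sin(z)

Explanation: sin(z) was incorrectly written as cos(z): the term -sin(z) was incorrectly written as -cos(z)
The later steps are derived from this incorrect expression, so the error originates in Step 3.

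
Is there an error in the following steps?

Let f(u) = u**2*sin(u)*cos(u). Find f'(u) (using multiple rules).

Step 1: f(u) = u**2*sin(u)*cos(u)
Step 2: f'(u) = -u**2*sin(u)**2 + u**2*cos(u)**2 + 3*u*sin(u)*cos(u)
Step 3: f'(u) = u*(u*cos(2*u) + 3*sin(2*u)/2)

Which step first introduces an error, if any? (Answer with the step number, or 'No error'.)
Step 2

Step 2 is incorrect due to a wrong coefficient.
The step shows: -u**2*sin(u)**2 + u**2*cos(u)**2 + 3*u*sin(u)*cos(u)
The correct value should be: -u**2*sin(u)**2 + u**2*cos(u)**2 + 2*u*sin(u)*cos(u)

Explanation: The coefficient 2 was incorrectly written as 3: the term 2*u*sin(u)*cos(u) was incorrectly written as 3*u*sin(u)*cos(u)
The later steps are derived from this incorrect expression, so the error originates in Step 2.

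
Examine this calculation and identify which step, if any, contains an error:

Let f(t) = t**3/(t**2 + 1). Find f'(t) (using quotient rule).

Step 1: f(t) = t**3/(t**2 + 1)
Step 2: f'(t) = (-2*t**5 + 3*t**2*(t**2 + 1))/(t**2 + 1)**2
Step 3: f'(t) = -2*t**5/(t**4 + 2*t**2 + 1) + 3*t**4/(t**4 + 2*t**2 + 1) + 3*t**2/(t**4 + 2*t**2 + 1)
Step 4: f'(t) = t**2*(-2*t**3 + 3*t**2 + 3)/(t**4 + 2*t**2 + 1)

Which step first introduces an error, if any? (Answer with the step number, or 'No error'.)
Step 2

Step 2 is incorrect due to a wrong exponent.
The step shows: (-2*t**5 + 3*t**2*(t**2 + 1))/(t**2 + 1)**2
The correct value should be: (-2*t**4 + 3*t**2*(t**2 + 1))/(t**2 + 1)**2

Explanation: The exponent 4 on t was incorrectly written as 5: the term (-2*t**4 + 3*t**2*(t**2 + 1))/(t**2 + 1)**2 was incorrectly written as (-2*t**5 + 3*t**2*(t**2 + 1))/(t**2 + 1)**2
The later steps are derived from this incorrect expression, so the error originates in Step 2.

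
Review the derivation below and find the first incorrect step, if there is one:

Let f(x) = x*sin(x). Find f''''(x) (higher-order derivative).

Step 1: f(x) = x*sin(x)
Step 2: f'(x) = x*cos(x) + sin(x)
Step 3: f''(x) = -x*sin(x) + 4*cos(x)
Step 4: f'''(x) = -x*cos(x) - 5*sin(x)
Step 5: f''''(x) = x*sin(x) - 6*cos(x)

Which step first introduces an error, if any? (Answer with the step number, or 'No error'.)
Step 3

Step 3 is incorrect due to a wrong coefficient.
The step shows: -x*sin(x) + 4*cos(x)
The correct value should be: -x*sin(x) + 2*cos(x)

Explanation: The coefficient 2 was incorrectly written as 4: the term 2*cos(x) was incorrectly written as 4*cos(x)
The later steps are derived from this incorrect expression, so the error originates in Step 3.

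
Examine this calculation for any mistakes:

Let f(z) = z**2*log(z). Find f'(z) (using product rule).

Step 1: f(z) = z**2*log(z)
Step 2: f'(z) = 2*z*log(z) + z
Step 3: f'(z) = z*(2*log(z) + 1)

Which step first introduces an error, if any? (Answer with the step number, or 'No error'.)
No error

All steps in this derivation are correct.
The final answer f'(z) = z*(2*log(z) + 1) is valid.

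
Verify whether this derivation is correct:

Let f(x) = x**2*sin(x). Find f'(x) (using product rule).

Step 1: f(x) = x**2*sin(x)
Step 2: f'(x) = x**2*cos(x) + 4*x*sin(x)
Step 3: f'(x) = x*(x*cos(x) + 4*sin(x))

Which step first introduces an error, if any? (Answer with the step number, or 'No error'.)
Step 2

Step 2 is incorrect due to a wrong coefficient.
The step shows: x**2*cos(x) + 4*x*sin(x)
The correct value should be: x**2*cos(x) + 2*x*sin(x)

Explanation: The coefficient 2 was incorrectly written as 4: the term 2*x*sin(x) was incorrectly written as 4*x*sin(x)
The later steps are derived from this incorrect expression, so the error originates in Step 2.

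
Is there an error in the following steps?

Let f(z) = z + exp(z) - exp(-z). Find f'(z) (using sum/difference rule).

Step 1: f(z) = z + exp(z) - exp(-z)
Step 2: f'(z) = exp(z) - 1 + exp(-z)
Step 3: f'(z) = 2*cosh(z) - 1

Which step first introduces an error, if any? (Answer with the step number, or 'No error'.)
Step 2

Step 2 is incorrect due to a sign flip.
The step shows: exp(z) - 1 + exp(-z)
The correct value should be: exp(z) + 1 + exp(-z)

Explanation: The sign of one term was flipped: the term 1 was incorrectly written as -1
The later steps are derived from this incorrect expression, so the error originates in Step 2.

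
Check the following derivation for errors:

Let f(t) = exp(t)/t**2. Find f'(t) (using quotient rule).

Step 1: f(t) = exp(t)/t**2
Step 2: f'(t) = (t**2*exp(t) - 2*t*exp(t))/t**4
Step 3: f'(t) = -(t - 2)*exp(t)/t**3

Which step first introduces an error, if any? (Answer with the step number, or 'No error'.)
Step 3

Step 3 is incorrect due to a sign flip.
The step shows: -(t - 2)*exp(t)/t**3
The correct value should be: (t - 2)*exp(t)/t**3

Explanation: The sign of the whole expression was flipped: the term (t - 2)*exp(t)/t**3 was incorrectly written as -(t - 2)*exp(t)/t**3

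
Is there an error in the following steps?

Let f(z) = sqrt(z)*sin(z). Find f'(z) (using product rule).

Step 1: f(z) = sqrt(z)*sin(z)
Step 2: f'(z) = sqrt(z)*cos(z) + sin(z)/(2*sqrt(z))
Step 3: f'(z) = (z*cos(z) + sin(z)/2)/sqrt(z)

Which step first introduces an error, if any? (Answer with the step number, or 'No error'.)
No error

All steps in this derivation are correct.
The final answer f'(z) = (z*cos(z) + sin(z)/2)/sqrt(z) is valid.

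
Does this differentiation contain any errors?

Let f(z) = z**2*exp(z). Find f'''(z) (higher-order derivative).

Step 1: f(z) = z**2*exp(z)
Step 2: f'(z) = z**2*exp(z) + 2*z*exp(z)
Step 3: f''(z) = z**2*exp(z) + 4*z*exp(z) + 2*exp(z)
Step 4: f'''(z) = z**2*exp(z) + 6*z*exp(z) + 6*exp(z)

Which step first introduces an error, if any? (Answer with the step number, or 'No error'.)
No error

All steps in this derivation are correct.
The final answer f'''(z) = z**2*exp(z) + 6*z*exp(z) + 6*exp(z) is valid.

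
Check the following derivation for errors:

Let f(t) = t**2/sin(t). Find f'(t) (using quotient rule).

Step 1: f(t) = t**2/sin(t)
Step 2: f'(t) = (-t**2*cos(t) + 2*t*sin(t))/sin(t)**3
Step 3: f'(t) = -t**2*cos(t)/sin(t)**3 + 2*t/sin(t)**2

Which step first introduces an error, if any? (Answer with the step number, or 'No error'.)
Step 2

Step 2 is incorrect due to a wrong exponent.
The step shows: (-t**2*cos(t) + 2*t*sin(t))/sin(t)**3
The correct value should be: (-t**2*cos(t) + 2*t*sin(t))/sin(t)**2

Explanation: The exponent -2 on sin(t) was incorrectly written as -3: the term (-t**2*cos(t) + 2*t*sin(t))/sin(t)**2 was incorrectly written as (-t**2*cos(t) + 2*t*sin(t))/sin(t)**3
The later steps are derived from this incorrect expression, so the error originates in Step 2.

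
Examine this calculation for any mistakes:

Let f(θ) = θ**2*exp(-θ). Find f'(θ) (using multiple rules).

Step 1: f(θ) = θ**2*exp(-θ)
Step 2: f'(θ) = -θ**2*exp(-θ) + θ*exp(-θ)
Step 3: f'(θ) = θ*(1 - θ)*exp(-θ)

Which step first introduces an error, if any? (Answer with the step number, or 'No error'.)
Step 2

Step 2 is incorrect due to a wrong coefficient.
The step shows: -θ**2*exp(-θ) + θ*exp(-θ)
The correct value should be: -θ**2*exp(-θ) + 2*θ*exp(-θ)

Explanation: The coefficient 2 was incorrectly written as 1: the term 2*θ*exp(-θ) was incorrectly written as θ*exp(-θ)
The later steps are derived from this incorrect expression, so the error originates in Step 2.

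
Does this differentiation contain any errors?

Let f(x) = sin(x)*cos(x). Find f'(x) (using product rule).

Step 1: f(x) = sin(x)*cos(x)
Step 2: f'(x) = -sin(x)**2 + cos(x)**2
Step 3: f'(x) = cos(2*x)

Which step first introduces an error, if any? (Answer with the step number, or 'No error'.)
No error

All steps in this derivation are correct.
The final answer f'(x) = cos(2*x) is valid.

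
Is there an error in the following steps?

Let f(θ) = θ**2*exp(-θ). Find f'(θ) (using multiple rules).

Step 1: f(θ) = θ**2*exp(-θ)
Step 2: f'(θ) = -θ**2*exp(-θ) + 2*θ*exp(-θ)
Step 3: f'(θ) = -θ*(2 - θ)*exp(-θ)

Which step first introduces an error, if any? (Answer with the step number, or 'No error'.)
Step 3

Step 3 is incorrect due to a sign flip.
The step shows: -θ*(2 - θ)*exp(-θ)
The correct value should be: θ*(2 - θ)*exp(-θ)

Explanation: The sign of the whole expression was flipped: the term θ*(2 - θ)*exp(-θ) was incorrectly written as -θ*(2 - θ)*exp(-θ)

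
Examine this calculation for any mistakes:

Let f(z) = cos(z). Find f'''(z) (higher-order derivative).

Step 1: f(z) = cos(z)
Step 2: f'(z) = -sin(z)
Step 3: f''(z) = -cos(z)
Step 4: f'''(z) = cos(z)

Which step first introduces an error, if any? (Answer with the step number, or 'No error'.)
Step 4

Step 4 is incorrect due to a wrong trig function.
The step shows: cos(z)
The correct value should be: sin(z)

Explanation: sin(z) was incorrectly written as cos(z): the term sin(z) was incorrectly written as cos(z)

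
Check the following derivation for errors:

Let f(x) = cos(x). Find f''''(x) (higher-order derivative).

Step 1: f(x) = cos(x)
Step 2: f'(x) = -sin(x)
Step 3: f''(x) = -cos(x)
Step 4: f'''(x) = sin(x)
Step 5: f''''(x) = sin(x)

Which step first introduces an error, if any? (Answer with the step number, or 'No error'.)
Step 5

Step 5 is incorrect due to a wrong trig function.
The step shows: sin(x)
The correct value should be: cos(x)

Explanation: cos(x) was incorrectly written as sin(x): the term cos(x) was incorrectly written as sin(x)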